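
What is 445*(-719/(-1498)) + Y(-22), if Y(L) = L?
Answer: 286999/1498 ≈ 191.59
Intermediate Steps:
445*(-719/(-1498)) + Y(-22) = 445*(-719/(-1498)) - 22 = 445*(-719*(-1/1498)) - 22 = 445*(719/1498) - 22 = 319955/1498 - 22 = 286999/1498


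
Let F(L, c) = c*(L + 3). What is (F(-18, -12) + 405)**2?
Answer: 342225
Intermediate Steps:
F(L, c) = c*(3 + L)
(F(-18, -12) + 405)**2 = (-12*(3 - 18) + 405)**2 = (-12*(-15) + 405)**2 = (180 + 405)**2 = 585**2 = 342225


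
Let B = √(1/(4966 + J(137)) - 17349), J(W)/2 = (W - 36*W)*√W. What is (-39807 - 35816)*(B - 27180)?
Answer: 2055433140 - 75623*√(172310266 - 332753820*√137)/(2*√(-2483 + 4795*√137)) ≈ 2.0554e+9 - 9.9607e+6*I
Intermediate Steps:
J(W) = -70*W^(3/2) (J(W) = 2*((W - 36*W)*√W) = 2*((-35*W)*√W) = 2*(-35*W^(3/2)) = -70*W^(3/2))
B = √(-17349 + 1/(4966 - 9590*√137)) (B = √(1/(4966 - 9590*√137) - 17349) = √(-17349 + 1/(4966 - 9590*√137)) ≈ 131.72*I)
(-39807 - 35816)*(B - 27180) = (-39807 - 35816)*(√(172310266 - 332753820*√137)/(2*√(-2483 + 4795*√137)) - 27180) = -75623*(-27180 + √(172310266 - 332753820*√137)/(2*√(-2483 + 4795*√137))) = 2055433140 - 75623*√(172310266 - 332753820*√137)/(2*√(-2483 + 4795*√137))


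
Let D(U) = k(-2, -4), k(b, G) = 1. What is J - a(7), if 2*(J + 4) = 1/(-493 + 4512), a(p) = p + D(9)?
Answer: -96455/8038 ≈ -12.000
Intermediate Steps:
D(U) = 1
a(p) = 1 + p (a(p) = p + 1 = 1 + p)
J = -32151/8038 (J = -4 + 1/(2*(-493 + 4512)) = -4 + (1/2)/4019 = -4 + (1/2)*(1/4019) = -4 + 1/8038 = -32151/8038 ≈ -3.9999)
J - a(7) = -32151/8038 - (1 + 7) = -32151/8038 - 1*8 = -32151/8038 - 8 = -96455/8038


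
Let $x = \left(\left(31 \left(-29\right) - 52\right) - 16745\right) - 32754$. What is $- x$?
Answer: $50450$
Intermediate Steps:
$x = -50450$ ($x = \left(\left(-899 - 52\right) - 16745\right) - 32754 = \left(-951 - 16745\right) - 32754 = -17696 - 32754 = -50450$)
$- x = \left(-1\right) \left(-50450\right) = 50450$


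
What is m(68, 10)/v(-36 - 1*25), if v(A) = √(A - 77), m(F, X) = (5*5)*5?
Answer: -125*I*√138/138 ≈ -10.641*I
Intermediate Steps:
m(F, X) = 125 (m(F, X) = 25*5 = 125)
v(A) = √(-77 + A)
m(68, 10)/v(-36 - 1*25) = 125/(√(-77 + (-36 - 1*25))) = 125/(√(-77 + (-36 - 25))) = 125/(√(-77 - 61)) = 125/(√(-138)) = 125/((I*√138)) = 125*(-I*√138/138) = -125*I*√138/138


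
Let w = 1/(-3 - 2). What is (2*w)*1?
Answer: -2/5 ≈ -0.40000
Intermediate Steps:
w = -1/5 (w = 1/(-5) = -1/5 ≈ -0.20000)
(2*w)*1 = (2*(-1/5))*1 = -2/5*1 = -2/5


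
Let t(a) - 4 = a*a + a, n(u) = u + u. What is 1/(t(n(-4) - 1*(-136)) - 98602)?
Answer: -1/82086 ≈ -1.2182e-5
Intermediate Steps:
n(u) = 2*u
t(a) = 4 + a + a² (t(a) = 4 + (a*a + a) = 4 + (a² + a) = 4 + (a + a²) = 4 + a + a²)
1/(t(n(-4) - 1*(-136)) - 98602) = 1/((4 + (2*(-4) - 1*(-136)) + (2*(-4) - 1*(-136))²) - 98602) = 1/((4 + (-8 + 136) + (-8 + 136)²) - 98602) = 1/((4 + 128 + 128²) - 98602) = 1/((4 + 128 + 16384) - 98602) = 1/(16516 - 98602) = 1/(-82086) = -1/82086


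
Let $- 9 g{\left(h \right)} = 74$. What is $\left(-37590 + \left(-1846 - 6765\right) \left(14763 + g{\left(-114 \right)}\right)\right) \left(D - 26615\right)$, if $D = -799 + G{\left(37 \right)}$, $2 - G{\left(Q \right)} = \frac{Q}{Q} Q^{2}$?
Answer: $\frac{32920249832573}{9} \approx 3.6578 \cdot 10^{12}$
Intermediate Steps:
$G{\left(Q \right)} = 2 - Q^{2}$ ($G{\left(Q \right)} = 2 - \frac{Q}{Q} Q^{2} = 2 - 1 Q^{2} = 2 - Q^{2}$)
$D = -2166$ ($D = -799 + \left(2 - 37^{2}\right) = -799 + \left(2 - 1369\right) = -799 - 1367 = -2166$)
$g{\left(h \right)} = - \frac{74}{9}$ ($g{\left(h \right)} = \left(- \frac{1}{9}\right) 74 = - \frac{74}{9}$)
$\left(-37590 + \left(-1846 - 6765\right) \left(14763 + g{\left(-114 \right)}\right)\right) \left(D - 26615\right) = \left(-37590 + \left(-1846 - 6765\right) \left(14763 - \frac{74}{9}\right)\right) \left(-2166 - 26615\right) = \left(-37590 - \frac{1143480523}{9}\right) \left(-28781\right) = \left(- \frac{1143818833}{9}\right) \left(-28781\right) = \frac{32920249832573}{9}$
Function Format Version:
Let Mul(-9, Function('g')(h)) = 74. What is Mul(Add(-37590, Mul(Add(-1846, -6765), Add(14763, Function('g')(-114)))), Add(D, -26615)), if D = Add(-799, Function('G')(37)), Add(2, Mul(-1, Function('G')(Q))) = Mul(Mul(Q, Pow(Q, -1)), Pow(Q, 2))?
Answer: Rational(32920249832573, 9) ≈ 3.6578e+12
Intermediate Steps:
Function('G')(Q) = Add(2, Mul(-1, Pow(Q, 2))) (Function('G')(Q) = Add(2, Mul(-1, Mul(Mul(Q, Pow(Q, -1)), Pow(Q, 2)))) = Add(2, Mul(-1, Mul(1, Pow(Q, 2)))) = Add(2, Mul(-1, Pow(Q, 2))))
D = -2166 (D = Add(-799, Add(2, Mul(-1, Pow(37, 2)))) = Add(-799, Add(2, Mul(-1, 1369))) = Add(-799, Add(2, -1369)) = Add(-799, -1367) = -2166)
Function('g')(h) = Rational(-74, 9) (Function('g')(h) = Mul(Rational(-1, 9), 74) = Rational(-74, 9))
Mul(Add(-37590, Mul(Add(-1846, -6765), Add(14763, Function('g')(-114)))), Add(D, -26615)) = Mul(Add(-37590, Mul(Add(-1846, -6765), Add(14763, Rational(-74, 9)))), Add(-2166, -26615)) = Mul(Add(-37590, Mul(-8611, Rational(132793, 9))), -28781) = Mul(Add(-37590, Rational(-1143480523, 9)), -28781) = Mul(Rational(-1143818833, 9), -28781) = Rational(32920249832573, 9)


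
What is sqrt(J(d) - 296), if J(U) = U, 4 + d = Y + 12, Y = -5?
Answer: I*sqrt(293) ≈ 17.117*I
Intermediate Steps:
d = 3 (d = -4 + (-5 + 12) = -4 + 7 = 3)
sqrt(J(d) - 296) = sqrt(3 - 296) = sqrt(-293) = I*sqrt(293)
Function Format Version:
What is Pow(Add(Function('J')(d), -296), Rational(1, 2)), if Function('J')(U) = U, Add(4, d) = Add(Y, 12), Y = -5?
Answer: Mul(I, Pow(293, Rational(1, 2))) ≈ Mul(17.117, I)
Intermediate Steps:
d = 3 (d = Add(-4, Add(-5, 12)) = Add(-4, 7) = 3)
Pow(Add(Function('J')(d), -296), Rational(1, 2)) = Pow(Add(3, -296), Rational(1, 2)) = Pow(-293, Rational(1, 2)) = Mul(I, Pow(293, Rational(1, 2)))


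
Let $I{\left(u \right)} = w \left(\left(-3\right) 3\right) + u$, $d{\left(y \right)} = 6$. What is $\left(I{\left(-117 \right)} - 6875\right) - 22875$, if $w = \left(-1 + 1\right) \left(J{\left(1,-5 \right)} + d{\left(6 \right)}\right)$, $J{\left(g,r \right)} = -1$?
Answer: $-29867$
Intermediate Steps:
$w = 0$ ($w = \left(-1 + 1\right) \left(-1 + 6\right) = 0 \cdot 5 = 0$)
$I{\left(u \right)} = u$ ($I{\left(u \right)} = 0 \left(\left(-3\right) 3\right) + u = 0 \left(-9\right) + u = 0 + u = u$)
$\left(I{\left(-117 \right)} - 6875\right) - 22875 = \left(-117 - 6875\right) - 22875 = -6992 - 22875 = -29867$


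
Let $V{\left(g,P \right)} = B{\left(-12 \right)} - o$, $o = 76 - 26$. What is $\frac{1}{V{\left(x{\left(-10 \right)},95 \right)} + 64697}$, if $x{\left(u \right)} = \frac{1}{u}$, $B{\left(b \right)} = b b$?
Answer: $\frac{1}{64791} \approx 1.5434 \cdot 10^{-5}$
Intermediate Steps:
$B{\left(b \right)} = b^{2}$
$o = 50$ ($o = 76 - 26 = 50$)
$V{\left(g,P \right)} = 94$ ($V{\left(g,P \right)} = \left(-12\right)^{2} - 50 = 144 - 50 = 94$)
$\frac{1}{V{\left(x{\left(-10 \right)},95 \right)} + 64697} = \frac{1}{94 + 64697} = \frac{1}{64791}$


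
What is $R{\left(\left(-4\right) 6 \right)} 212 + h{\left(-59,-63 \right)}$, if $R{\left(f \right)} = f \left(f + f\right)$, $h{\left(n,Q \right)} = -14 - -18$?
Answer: $244228$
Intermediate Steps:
$h{\left(n,Q \right)} = 4$ ($h{\left(n,Q \right)} = -14 + 18 = 4$)
$R{\left(f \right)} = 2 f^{2}$ ($R{\left(f \right)} = f 2 f = 2 f^{2}$)
$R{\left(\left(-4\right) 6 \right)} 212 + h{\left(-59,-63 \right)} = 2 \left(\left(-4\right) 6\right)^{2} \cdot 212 + 4 = 2 \left(-24\right)^{2} \cdot 212 + 4 = 2 \cdot 576 \cdot 212 + 4 = 1152 \cdot 212 + 4 = 244224 + 4 = 244228$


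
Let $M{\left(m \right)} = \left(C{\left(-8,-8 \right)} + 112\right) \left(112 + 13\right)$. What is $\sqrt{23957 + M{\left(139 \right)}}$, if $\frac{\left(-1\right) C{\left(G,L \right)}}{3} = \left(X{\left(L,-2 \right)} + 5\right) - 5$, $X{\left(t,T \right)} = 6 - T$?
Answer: $\sqrt{34957} \approx 186.97$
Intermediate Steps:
$C{\left(G,L \right)} = -24$ ($C{\left(G,L \right)} = - 3 \left(\left(\left(6 - -2\right) + 5\right) - 5\right) = - 3 \left(\left(\left(6 + 2\right) + 5\right) - 5\right) = - 3 \left(\left(8 + 5\right) - 5\right) = - 3 \left(13 - 5\right) = \left(-3\right) 8 = -24$)
$M{\left(m \right)} = 11000$ ($M{\left(m \right)} = \left(-24 + 112\right) \left(112 + 13\right) = 88 \cdot 125 = 11000$)
$\sqrt{23957 + M{\left(139 \right)}} = \sqrt{23957 + 11000} = \sqrt{34957}$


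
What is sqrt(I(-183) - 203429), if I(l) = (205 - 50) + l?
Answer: I*sqrt(203457) ≈ 451.06*I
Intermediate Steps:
I(l) = 155 + l
sqrt(I(-183) - 203429) = sqrt((155 - 183) - 203429) = sqrt(-28 - 203429) = sqrt(-203457) = I*sqrt(203457)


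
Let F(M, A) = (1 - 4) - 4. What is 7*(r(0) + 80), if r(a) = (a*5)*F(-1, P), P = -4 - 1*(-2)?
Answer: 560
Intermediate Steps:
P = -2 (P = -4 + 2 = -2)
F(M, A) = -7 (F(M, A) = -3 - 4 = -7)
r(a) = -35*a (r(a) = (a*5)*(-7) = (5*a)*(-7) = -35*a)
7*(r(0) + 80) = 7*(-35*0 + 80) = 7*(0 + 80) = 7*80 = 560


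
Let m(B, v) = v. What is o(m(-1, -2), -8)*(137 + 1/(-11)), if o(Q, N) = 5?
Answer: 7530/11 ≈ 684.54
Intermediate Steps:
o(m(-1, -2), -8)*(137 + 1/(-11)) = 5*(137 + 1/(-11)) = 5*(137 - 1/11) = 5*(1506/11) = 7530/11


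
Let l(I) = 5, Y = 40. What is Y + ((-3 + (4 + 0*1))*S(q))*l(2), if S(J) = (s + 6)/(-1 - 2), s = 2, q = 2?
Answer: 80/3 ≈ 26.667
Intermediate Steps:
S(J) = -8/3 (S(J) = (2 + 6)/(-1 - 2) = 8/(-3) = 8*(-1/3) = -8/3)
Y + ((-3 + (4 + 0*1))*S(q))*l(2) = 40 + ((-3 + (4 + 0*1))*(-8/3))*5 = 40 + ((-3 + (4 + 0))*(-8/3))*5 = 40 + ((-3 + 4)*(-8/3))*5 = 40 + (1*(-8/3))*5 = 40 - 8/3*5 = 40 - 40/3 = 80/3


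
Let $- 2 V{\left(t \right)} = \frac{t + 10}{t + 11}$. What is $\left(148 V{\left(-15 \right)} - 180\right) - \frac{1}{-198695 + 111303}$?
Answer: $- \frac{23814319}{87392} \approx -272.5$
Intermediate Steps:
$V{\left(t \right)} = - \frac{10 + t}{2 \left(11 + t\right)}$ ($V{\left(t \right)} = - \frac{\left(t + 10\right) \frac{1}{t + 11}}{2} = - \frac{\left(10 + t\right) \frac{1}{11 + t}}{2} = - \frac{\frac{1}{11 + t} \left(10 + t\right)}{2} = - \frac{10 + t}{2 \left(11 + t\right)}$)
$\left(148 V{\left(-15 \right)} - 180\right) - \frac{1}{-198695 + 111303} = \left(148 \frac{-10 - -15}{2 \left(11 - 15\right)} - 180\right) - \frac{1}{-198695 + 111303} = \left(148 \frac{-10 + 15}{2 \left(-4\right)} - 180\right) - \frac{1}{-87392} = \left(148 \cdot \frac{1}{2} \left(- \frac{1}{4}\right) 5 - 180\right) - - \frac{1}{87392} = \left(148 \left(- \frac{5}{8}\right) - 180\right) + \frac{1}{87392} = \left(- \frac{185}{2} - 180\right) + \frac{1}{87392} = - \frac{545}{2} + \frac{1}{87392} = - \frac{23814319}{87392}$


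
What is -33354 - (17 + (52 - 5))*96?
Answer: -39498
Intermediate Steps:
-33354 - (17 + (52 - 5))*96 = -33354 - (17 + 47)*96 = -33354 - 64*96 = -33354 - 1*6144 = -33354 - 6144 = -39498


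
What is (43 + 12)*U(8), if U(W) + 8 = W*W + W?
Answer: 3520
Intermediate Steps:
U(W) = -8 + W + W**2 (U(W) = -8 + (W*W + W) = -8 + (W**2 + W) = -8 + (W + W**2) = -8 + W + W**2)
(43 + 12)*U(8) = (43 + 12)*(-8 + 8 + 8**2) = 55*(-8 + 8 + 64) = 55*64 = 3520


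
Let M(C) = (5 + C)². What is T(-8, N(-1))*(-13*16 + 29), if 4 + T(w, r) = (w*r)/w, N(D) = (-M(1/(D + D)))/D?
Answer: -11635/4 ≈ -2908.8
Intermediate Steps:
N(D) = -(5 + 1/(2*D))²/D (N(D) = (-(5 + 1/(D + D))²)/D = (-(5 + 1/(2*D))²)/D = -(5 + 1/(2*D))²/D)
T(w, r) = -4 + r (T(w, r) = -4 + (w*r)/w = -4 + (r*w)/w = -4 + r)
T(-8, N(-1))*(-13*16 + 29) = (-4 - ¼*(1 + 10*(-1))²/(-1)³)*(-13*16 + 29) = (-4 - ¼*(-1)*(1 - 10)²)*(-208 + 29) = (-4 - ¼*(-1)*(-9)²)*(-179) = (-4 - ¼*(-1)*81)*(-179) = (-4 + 81/4)*(-179) = (65/4)*(-179) = -11635/4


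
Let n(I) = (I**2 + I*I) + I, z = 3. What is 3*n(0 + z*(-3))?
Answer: 459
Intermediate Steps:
n(I) = I + 2*I**2 (n(I) = (I**2 + I**2) + I = 2*I**2 + I = I + 2*I**2)
3*n(0 + z*(-3)) = 3*((0 + 3*(-3))*(1 + 2*(0 + 3*(-3)))) = 3*((0 - 9)*(1 + 2*(0 - 9))) = 3*(-9*(1 + 2*(-9))) = 3*(-9*(1 - 18)) = 3*(-9*(-17)) = 3*153 = 459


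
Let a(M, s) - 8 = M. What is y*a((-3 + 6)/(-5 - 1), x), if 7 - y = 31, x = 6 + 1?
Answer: -180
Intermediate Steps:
x = 7
a(M, s) = 8 + M
y = -24 (y = 7 - 1*31 = 7 - 31 = -24)
y*a((-3 + 6)/(-5 - 1), x) = -24*(8 + (-3 + 6)/(-5 - 1)) = -24*(8 + 3/(-6)) = -24*(8 + 3*(-1/6)) = -24*(8 - 1/2) = -24*15/2 = -180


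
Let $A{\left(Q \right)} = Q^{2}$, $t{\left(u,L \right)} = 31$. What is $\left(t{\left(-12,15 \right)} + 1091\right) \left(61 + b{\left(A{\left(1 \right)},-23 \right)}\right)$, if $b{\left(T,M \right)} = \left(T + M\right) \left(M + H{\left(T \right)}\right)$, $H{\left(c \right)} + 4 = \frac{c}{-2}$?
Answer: $747252$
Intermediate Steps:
$H{\left(c \right)} = -4 - \frac{c}{2}$ ($H{\left(c \right)} = -4 + \frac{c}{-2} = -4 + c \left(- \frac{1}{2}\right) = -4 - \frac{c}{2}$)
$b{\left(T,M \right)} = \left(M + T\right) \left(-4 + M - \frac{T}{2}\right)$ ($b{\left(T,M \right)} = \left(T + M\right) \left(M - \left(4 + \frac{T}{2}\right)\right) = \left(M + T\right) \left(-4 + M - \frac{T}{2}\right)$)
$\left(t{\left(-12,15 \right)} + 1091\right) \left(61 + b{\left(A{\left(1 \right)},-23 \right)}\right) = \left(31 + 1091\right) \left(61 - \left(-92 + \frac{1}{2} - 529 + \frac{31}{2}\right)\right) = 1122 \left(61 + \left(529 + 92 - 4 - \frac{1^{2}}{2} + \frac{1}{2} \left(-23\right) 1\right)\right) = 1122 \left(61 - -605\right) = 1122 \left(61 + 605\right) = 1122 \cdot 666 = 747252$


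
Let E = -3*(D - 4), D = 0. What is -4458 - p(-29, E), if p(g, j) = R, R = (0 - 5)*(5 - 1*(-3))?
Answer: -4418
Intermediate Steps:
E = 12 (E = -3*(0 - 4) = -3*(-4) = 12)
R = -40 (R = -5*(5 + 3) = -5*8 = -40)
p(g, j) = -40
-4458 - p(-29, E) = -4458 - 1*(-40) = -4458 + 40 = -4418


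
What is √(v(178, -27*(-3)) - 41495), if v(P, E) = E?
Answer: I*√41414 ≈ 203.5*I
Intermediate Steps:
√(v(178, -27*(-3)) - 41495) = √(-27*(-3) - 41495) = √(81 - 41495) = √(-41414) = I*√41414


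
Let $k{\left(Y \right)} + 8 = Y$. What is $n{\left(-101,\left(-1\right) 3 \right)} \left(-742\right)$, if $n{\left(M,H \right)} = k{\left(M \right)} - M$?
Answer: $5936$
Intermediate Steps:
$k{\left(Y \right)} = -8 + Y$
$n{\left(M,H \right)} = -8$ ($n{\left(M,H \right)} = \left(-8 + M\right) - M = -8$)
$n{\left(-101,\left(-1\right) 3 \right)} \left(-742\right) = \left(-8\right) \left(-742\right) = 5936$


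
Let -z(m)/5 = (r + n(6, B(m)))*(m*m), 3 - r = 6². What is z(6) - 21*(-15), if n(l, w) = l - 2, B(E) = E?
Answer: 5535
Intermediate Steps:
n(l, w) = -2 + l
r = -33 (r = 3 - 1*6² = 3 - 1*36 = 3 - 36 = -33)
z(m) = 145*m² (z(m) = -5*(-33 + (-2 + 6))*m*m = -5*(-33 + 4)*m² = -(-145)*m² = 145*m²)
z(6) - 21*(-15) = 145*6² - 21*(-15) = 145*36 + 315 = 5220 + 315 = 5535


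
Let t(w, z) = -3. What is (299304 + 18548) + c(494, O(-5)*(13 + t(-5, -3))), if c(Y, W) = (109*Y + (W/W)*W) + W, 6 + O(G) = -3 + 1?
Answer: 371538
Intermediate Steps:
O(G) = -8 (O(G) = -6 + (-3 + 1) = -6 - 2 = -8)
c(Y, W) = 2*W + 109*Y (c(Y, W) = (109*Y + 1*W) + W = (109*Y + W) + W = (W + 109*Y) + W = 2*W + 109*Y)
(299304 + 18548) + c(494, O(-5)*(13 + t(-5, -3))) = (299304 + 18548) + (2*(-8*(13 - 3)) + 109*494) = 317852 + (2*(-8*10) + 53846) = 317852 + (2*(-80) + 53846) = 317852 + (-160 + 53846) = 317852 + 53686 = 371538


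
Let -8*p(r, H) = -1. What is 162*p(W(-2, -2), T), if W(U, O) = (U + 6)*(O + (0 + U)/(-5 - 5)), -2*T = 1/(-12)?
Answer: 81/4 ≈ 20.250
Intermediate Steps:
T = 1/24 (T = -1/2/(-12) = -1/2*(-1/12) = 1/24 ≈ 0.041667)
W(U, O) = (6 + U)*(O - U/10) (W(U, O) = (6 + U)*(O + U/(-10)) = (6 + U)*(O + U*(-1/10)) = (6 + U)*(O - U/10))
p(r, H) = 1/8 (p(r, H) = -1/8*(-1) = 1/8)
162*p(W(-2, -2), T) = 162*(1/8) = 81/4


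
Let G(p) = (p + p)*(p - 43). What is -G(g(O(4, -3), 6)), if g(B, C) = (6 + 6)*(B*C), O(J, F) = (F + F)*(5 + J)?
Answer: -30567456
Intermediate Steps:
O(J, F) = 2*F*(5 + J) (O(J, F) = (2*F)*(5 + J) = 2*F*(5 + J))
g(B, C) = 12*B*C (g(B, C) = 12*(B*C) = 12*B*C)
G(p) = 2*p*(-43 + p) (G(p) = (2*p)*(-43 + p) = 2*p*(-43 + p))
-G(g(O(4, -3), 6)) = -2*12*(2*(-3)*(5 + 4))*6*(-43 + 12*(2*(-3)*(5 + 4))*6) = -2*12*(2*(-3)*9)*6*(-43 + 12*(2*(-3)*9)*6) = -2*12*(-54)*6*(-43 + 12*(-54)*6) = -2*(-3888)*(-43 - 3888) = -2*(-3888)*(-3931) = -1*30567456 = -30567456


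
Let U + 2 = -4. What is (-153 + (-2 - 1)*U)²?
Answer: 18225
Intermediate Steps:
U = -6 (U = -2 - 4 = -6)
(-153 + (-2 - 1)*U)² = (-153 + (-2 - 1)*(-6))² = (-153 - 3*(-6))² = (-153 + 18)² = (-135)² = 18225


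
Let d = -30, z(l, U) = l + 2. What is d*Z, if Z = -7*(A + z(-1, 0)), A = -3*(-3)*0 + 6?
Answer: 1470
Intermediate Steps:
z(l, U) = 2 + l
A = 6 (A = 9*0 + 6 = 0 + 6 = 6)
Z = -49 (Z = -7*(6 + (2 - 1)) = -7*(6 + 1) = -7*7 = -49)
d*Z = -30*(-49) = 1470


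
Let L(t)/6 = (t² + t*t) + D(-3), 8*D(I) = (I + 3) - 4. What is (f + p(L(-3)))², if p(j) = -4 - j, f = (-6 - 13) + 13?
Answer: 13225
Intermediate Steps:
D(I) = -⅛ + I/8 (D(I) = ((I + 3) - 4)/8 = ((3 + I) - 4)/8 = (-1 + I)/8 = -⅛ + I/8)
f = -6 (f = -19 + 13 = -6)
L(t) = -3 + 12*t² (L(t) = 6*((t² + t*t) + (-⅛ + (⅛)*(-3))) = 6*((t² + t²) + (-⅛ - 3/8)) = 6*(2*t² - ½) = 6*(-½ + 2*t²) = -3 + 12*t²)
(f + p(L(-3)))² = (-6 + (-4 - (-3 + 12*(-3)²)))² = (-6 + (-4 - (-3 + 12*9)))² = (-6 + (-4 - (-3 + 108)))² = (-6 + (-4 - 1*105))² = (-6 + (-4 - 105))² = (-6 - 109)² = (-115)² = 13225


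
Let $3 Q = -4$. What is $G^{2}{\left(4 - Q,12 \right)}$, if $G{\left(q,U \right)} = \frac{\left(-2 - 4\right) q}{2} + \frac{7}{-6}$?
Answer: $\frac{10609}{36} \approx 294.69$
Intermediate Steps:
$Q = - \frac{4}{3}$ ($Q = \frac{1}{3} \left(-4\right) = - \frac{4}{3} \approx -1.3333$)
$G{\left(q,U \right)} = - \frac{7}{6} - 3 q$ ($G{\left(q,U \right)} = - 6 q \frac{1}{2} + 7 \left(- \frac{1}{6}\right) = - 3 q - \frac{7}{6} = - \frac{7}{6} - 3 q$)
$G^{2}{\left(4 - Q,12 \right)} = \left(- \frac{7}{6} - 3 \left(4 - - \frac{4}{3}\right)\right)^{2} = \left(- \frac{7}{6} - 3 \left(4 + \frac{4}{3}\right)\right)^{2} = \left(- \frac{7}{6} - 16\right)^{2} = \left(- \frac{103}{6}\right)^{2} = \frac{10609}{36}$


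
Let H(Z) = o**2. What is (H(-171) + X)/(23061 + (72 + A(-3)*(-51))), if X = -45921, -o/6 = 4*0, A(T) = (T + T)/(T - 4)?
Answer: -107149/53875 ≈ -1.9888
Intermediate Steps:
A(T) = 2*T/(-4 + T) (A(T) = (2*T)/(-4 + T) = 2*T/(-4 + T))
o = 0 (o = -24*0 = -6*0 = 0)
H(Z) = 0 (H(Z) = 0**2 = 0)
(H(-171) + X)/(23061 + (72 + A(-3)*(-51))) = (0 - 45921)/(23061 + (72 + (2*(-3)/(-4 - 3))*(-51))) = -45921/(23061 + (72 + (2*(-3)/(-7))*(-51))) = -45921/(23061 + (72 + (2*(-3)*(-1/7))*(-51))) = -45921/(23061 + (72 + (6/7)*(-51))) = -45921/(23061 + (72 - 306/7)) = -45921/(23061 + 198/7) = -45921/161625/7 = -45921*7/161625 = -107149/53875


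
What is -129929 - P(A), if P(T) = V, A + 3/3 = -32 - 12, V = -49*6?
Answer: -129635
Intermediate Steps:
V = -294
A = -45 (A = -1 + (-32 - 12) = -1 - 44 = -45)
P(T) = -294
-129929 - P(A) = -129929 - 1*(-294) = -129929 + 294 = -129635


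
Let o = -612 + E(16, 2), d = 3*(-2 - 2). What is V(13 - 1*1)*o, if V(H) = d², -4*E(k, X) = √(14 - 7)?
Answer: -88128 - 36*√7 ≈ -88223.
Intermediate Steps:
d = -12 (d = 3*(-4) = -12)
E(k, X) = -√7/4 (E(k, X) = -√(14 - 7)/4 = -√7/4)
o = -612 - √7/4 ≈ -612.66
V(H) = 144 (V(H) = (-12)² = 144)
V(13 - 1*1)*o = 144*(-612 - √7/4) = -88128 - 36*√7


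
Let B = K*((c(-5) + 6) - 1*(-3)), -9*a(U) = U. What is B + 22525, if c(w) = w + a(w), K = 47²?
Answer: 293294/9 ≈ 32588.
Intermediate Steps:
a(U) = -U/9
K = 2209
c(w) = 8*w/9 (c(w) = w - w/9 = 8*w/9)
B = 90569/9 (B = 2209*(((8/9)*(-5) + 6) - 1*(-3)) = 2209*((-40/9 + 6) + 3) = 2209*(14/9 + 3) = 2209*(41/9) = 90569/9 ≈ 10063.)
B + 22525 = 90569/9 + 22525 = 293294/9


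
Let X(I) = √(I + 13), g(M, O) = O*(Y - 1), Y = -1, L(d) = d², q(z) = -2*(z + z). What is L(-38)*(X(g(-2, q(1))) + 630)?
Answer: 909720 + 1444*√21 ≈ 9.1634e+5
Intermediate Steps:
q(z) = -4*z
g(M, O) = -2*O (g(M, O) = O*(-1 - 1) = O*(-2) = -2*O)
X(I) = √(13 + I)
L(-38)*(X(g(-2, q(1))) + 630) = (-38)²*(√(13 - (-8)) + 630) = 1444*(√(13 - 2*(-4)) + 630) = 1444*(√(13 + 8) + 630) = 1444*(√21 + 630) = 1444*(630 + √21) = 909720 + 1444*√21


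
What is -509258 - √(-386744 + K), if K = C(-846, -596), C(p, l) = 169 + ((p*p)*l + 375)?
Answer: -509258 - 2*I*√106738234 ≈ -5.0926e+5 - 20663.0*I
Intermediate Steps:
C(p, l) = 544 + l*p² (C(p, l) = 169 + (p²*l + 375) = 169 + (l*p² + 375) = 169 + (375 + l*p²) = 544 + l*p²)
K = -426566192 (K = 544 - 596*(-846)² = 544 - 596*715716 = 544 - 426566736 = -426566192)
-509258 - √(-386744 + K) = -509258 - √(-386744 - 426566192) = -509258 - √(-426952936) = -509258 - 2*I*√106738234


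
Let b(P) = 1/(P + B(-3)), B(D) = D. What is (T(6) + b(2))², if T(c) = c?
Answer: 25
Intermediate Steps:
b(P) = 1/(-3 + P) (b(P) = 1/(P - 3) = 1/(-3 + P))
(T(6) + b(2))² = (6 + 1/(-3 + 2))² = (6 + 1/(-1))² = (6 - 1)² = 5² = 25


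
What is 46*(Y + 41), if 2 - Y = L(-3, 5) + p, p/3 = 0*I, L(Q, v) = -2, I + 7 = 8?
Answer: 2070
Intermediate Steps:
I = 1 (I = -7 + 8 = 1)
p = 0 (p = 3*(0*1) = 3*0 = 0)
Y = 4 (Y = 2 - (-2 + 0) = 2 - 1*(-2) = 2 + 2 = 4)
46*(Y + 41) = 46*(4 + 41) = 46*45 = 2070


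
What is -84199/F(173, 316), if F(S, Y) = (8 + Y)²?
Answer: -84199/104976 ≈ -0.80208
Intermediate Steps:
-84199/F(173, 316) = -84199/(8 + 316)² = -84199/(324²) = -84199/104976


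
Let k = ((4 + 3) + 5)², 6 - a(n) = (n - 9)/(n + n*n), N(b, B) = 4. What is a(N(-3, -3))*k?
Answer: 900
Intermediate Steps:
a(n) = 6 - (-9 + n)/(n + n²) (a(n) = 6 - (n - 9)/(n + n*n) = 6 - (-9 + n)/(n + n²))
k = 144 (k = (7 + 5)² = 12² = 144)
a(N(-3, -3))*k = ((9 + 5*4 + 6*4²)/(4*(1 + 4)))*144 = ((¼)*(9 + 20 + 6*16)/5)*144 = ((¼)*(⅕)*(9 + 20 + 96))*144 = ((¼)*(⅕)*125)*144 = (25/4)*144 = 900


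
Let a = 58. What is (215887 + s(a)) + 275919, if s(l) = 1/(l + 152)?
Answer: 103279261/210 ≈ 4.9181e+5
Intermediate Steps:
s(l) = 1/(152 + l)
(215887 + s(a)) + 275919 = (215887 + 1/(152 + 58)) + 275919 = (215887 + 1/210) + 275919 = 45336271/210 + 275919 = 103279261/210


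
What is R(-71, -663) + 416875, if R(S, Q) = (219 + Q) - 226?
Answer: 416205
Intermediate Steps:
R(S, Q) = -7 + Q
R(-71, -663) + 416875 = (-7 - 663) + 416875 = -670 + 416875 = 416205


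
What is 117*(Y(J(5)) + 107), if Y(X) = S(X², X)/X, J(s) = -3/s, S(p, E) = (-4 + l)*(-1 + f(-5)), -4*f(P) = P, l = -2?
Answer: 25623/2 ≈ 12812.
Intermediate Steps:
f(P) = -P/4
S(p, E) = -3/2 (S(p, E) = (-4 - 2)*(-1 - ¼*(-5)) = -6*(-1 + 5/4) = -6*¼ = -3/2)
Y(X) = -3/(2*X)
117*(Y(J(5)) + 107) = 117*(-3/(2*((-3/5))) + 107) = 117*(-3/(2*((-3*⅕))) + 107) = 117*(-3/(2*(-⅗)) + 107) = 117*(-3/2*(-5/3) + 107) = 117*(5/2 + 107) = 117*(219/2) = 25623/2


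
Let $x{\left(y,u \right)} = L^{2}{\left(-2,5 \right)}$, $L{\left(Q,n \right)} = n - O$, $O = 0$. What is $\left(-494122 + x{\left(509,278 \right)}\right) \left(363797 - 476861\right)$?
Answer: $55864583208$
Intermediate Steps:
$L{\left(Q,n \right)} = n$ ($L{\left(Q,n \right)} = n - 0 = n + 0 = n$)
$x{\left(y,u \right)} = 25$ ($x{\left(y,u \right)} = 5^{2} = 25$)
$\left(-494122 + x{\left(509,278 \right)}\right) \left(363797 - 476861\right) = \left(-494122 + 25\right) \left(363797 - 476861\right) = \left(-494097\right) \left(-113064\right) = 55864583208$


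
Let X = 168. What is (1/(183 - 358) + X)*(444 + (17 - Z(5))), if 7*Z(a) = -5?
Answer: 95017568/1225 ≈ 77565.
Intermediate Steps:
Z(a) = -5/7 (Z(a) = (⅐)*(-5) = -5/7)
(1/(183 - 358) + X)*(444 + (17 - Z(5))) = (1/(183 - 358) + 168)*(444 + (17 - 1*(-5/7))) = (1/(-175) + 168)*(444 + (17 + 5/7)) = (-1/175 + 168)*(444 + 124/7) = (29399/175)*(3232/7) = 95017568/1225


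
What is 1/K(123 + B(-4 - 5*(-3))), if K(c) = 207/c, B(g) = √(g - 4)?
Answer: 41/69 + √7/207 ≈ 0.60698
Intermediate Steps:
B(g) = √(-4 + g)
1/K(123 + B(-4 - 5*(-3))) = 1/(207/(123 + √(-4 + (-4 - 5*(-3))))) = 1/(207/(123 + √(-4 + (-4 + 15)))) = 1/(207/(123 + √(-4 + 11))) = 1/(207/(123 + √7)) = 41/69 + √7/207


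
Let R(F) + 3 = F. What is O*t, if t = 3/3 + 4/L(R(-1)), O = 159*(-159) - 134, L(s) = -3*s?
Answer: -101660/3 ≈ -33887.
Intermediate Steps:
R(F) = -3 + F
O = -25415 (O = -25281 - 134 = -25415)
t = 4/3 (t = 3/3 + 4/((-3*(-3 - 1))) = 3*(⅓) + 4/((-3*(-4))) = 1 + 4/12 = 1 + 4*(1/12) = 1 + ⅓ = 4/3 ≈ 1.3333)
O*t = -25415*4/3 = -101660/3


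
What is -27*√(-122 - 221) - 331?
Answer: -331 - 189*I*√7 ≈ -331.0 - 500.05*I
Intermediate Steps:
-27*√(-122 - 221) - 331 = -189*I*√7 - 331 = -331 - 189*I*√7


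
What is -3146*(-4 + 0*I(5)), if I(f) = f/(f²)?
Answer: 12584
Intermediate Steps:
I(f) = 1/f (I(f) = f/f² = 1/f)
-3146*(-4 + 0*I(5)) = -3146*(-4 + 0/5) = -3146*(-4 + 0*(⅕)) = -3146*(-4 + 0) = -3146*(-4) = 12584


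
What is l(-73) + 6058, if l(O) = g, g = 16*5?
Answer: 6138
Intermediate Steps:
g = 80
l(O) = 80
l(-73) + 6058 = 80 + 6058 = 6138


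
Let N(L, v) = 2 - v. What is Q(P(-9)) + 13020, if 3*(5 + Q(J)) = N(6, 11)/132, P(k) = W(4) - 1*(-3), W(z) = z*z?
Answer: 572659/44 ≈ 13015.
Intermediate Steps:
W(z) = z**2
P(k) = 19 (P(k) = 4**2 - 1*(-3) = 16 + 3 = 19)
Q(J) = -221/44 (Q(J) = -5 + ((2 - 1*11)/132)/3 = -5 + ((2 - 11)*(1/132))/3 = -5 + (-9*1/132)/3 = -5 + (1/3)*(-3/44) = -5 - 1/44 = -221/44)
Q(P(-9)) + 13020 = -221/44 + 13020 = 572659/44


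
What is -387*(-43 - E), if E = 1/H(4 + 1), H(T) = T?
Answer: 83592/5 ≈ 16718.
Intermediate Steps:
E = ⅕ (E = 1/(4 + 1) = 1/5 = ⅕ ≈ 0.20000)
-387*(-43 - E) = -387*(-43 - 1*⅕) = -387*(-43 - ⅕) = -387*(-216/5) = 83592/5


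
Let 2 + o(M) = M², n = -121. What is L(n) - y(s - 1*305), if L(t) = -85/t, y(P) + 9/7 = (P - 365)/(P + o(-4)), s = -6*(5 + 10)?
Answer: -2116/322707 ≈ -0.0065570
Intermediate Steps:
s = -90 (s = -6*15 = -90)
o(M) = -2 + M²
y(P) = -9/7 + (-365 + P)/(14 + P) (y(P) = -9/7 + (P - 365)/(P + (-2 + (-4)²)) = -9/7 + (-365 + P)/(P + (-2 + 16)) = -9/7 + (-365 + P)/(P + 14) = -9/7 + (-365 + P)/(14 + P))
L(n) - y(s - 1*305) = -85/(-121) - (-2681 - 2*(-90 - 1*305))/(7*(14 + (-90 - 1*305))) = -85*(-1/121) - (-2681 - 2*(-90 - 305))/(7*(14 + (-90 - 305))) = 85/121 - (-2681 - 2*(-395))/(7*(14 - 395)) = 85/121 - (-2681 + 790)/(7*(-381)) = 85/121 - (-1)*(-1891)/(7*381) = 85/121 - 1*1891/2667 = 85/121 - 1891/2667 = -2116/322707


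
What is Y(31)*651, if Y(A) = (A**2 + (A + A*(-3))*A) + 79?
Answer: -574182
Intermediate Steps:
Y(A) = 79 - A**2 (Y(A) = (A**2 + (A - 3*A)*A) + 79 = (A**2 + (-2*A)*A) + 79 = (A**2 - 2*A**2) + 79 = -A**2 + 79 = 79 - A**2)
Y(31)*651 = (79 - 1*31**2)*651 = (79 - 1*961)*651 = (79 - 961)*651 = -882*651 = -574182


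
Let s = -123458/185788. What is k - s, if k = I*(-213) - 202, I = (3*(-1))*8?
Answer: 456171269/92894 ≈ 4910.7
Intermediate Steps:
s = -61729/92894 (s = -123458*1/185788 = -61729/92894 ≈ -0.66451)
I = -24 (I = -3*8 = -24)
k = 4910 (k = -24*(-213) - 202 = 5112 - 202 = 4910)
k - s = 4910 - 1*(-61729/92894) = 4910 + 61729/92894 = 456171269/92894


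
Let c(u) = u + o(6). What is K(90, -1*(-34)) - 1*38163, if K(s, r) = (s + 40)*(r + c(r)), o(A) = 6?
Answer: -28543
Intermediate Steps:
c(u) = 6 + u (c(u) = u + 6 = 6 + u)
K(s, r) = (6 + 2*r)*(40 + s) (K(s, r) = (s + 40)*(r + (6 + r)) = (40 + s)*(6 + 2*r) = (6 + 2*r)*(40 + s))
K(90, -1*(-34)) - 1*38163 = (240 + 80*(-1*(-34)) - 1*(-34)*90 + 90*(6 - 1*(-34))) - 1*38163 = (240 + 80*34 + 34*90 + 90*(6 + 34)) - 38163 = (240 + 2720 + 3060 + 90*40) - 38163 = (240 + 2720 + 3060 + 3600) - 38163 = 9620 - 38163 = -28543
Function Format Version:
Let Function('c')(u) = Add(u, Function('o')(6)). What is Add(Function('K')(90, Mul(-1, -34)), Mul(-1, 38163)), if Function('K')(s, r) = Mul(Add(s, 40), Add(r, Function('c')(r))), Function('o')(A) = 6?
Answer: -28543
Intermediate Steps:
Function('c')(u) = Add(6, u) (Function('c')(u) = Add(u, 6) = Add(6, u))
Function('K')(s, r) = Mul(Add(6, Mul(2, r)), Add(40, s)) (Function('K')(s, r) = Mul(Add(s, 40), Add(r, Add(6, r))) = Mul(Add(40, s), Add(6, Mul(2, r))) = Mul(Add(6, Mul(2, r)), Add(40, s)))
Add(Function('K')(90, Mul(-1, -34)), Mul(-1, 38163)) = Add(Add(240, Mul(80, Mul(-1, -34)), Mul(Mul(-1, -34), 90), Mul(90, Add(6, Mul(-1, -34)))), Mul(-1, 38163)) = Add(Add(240, Mul(80, 34), Mul(34, 90), Mul(90, Add(6, 34))), -38163) = Add(Add(240, 2720, 3060, Mul(90, 40)), -38163) = Add(Add(240, 2720, 3060, 3600), -38163) = Add(9620, -38163) = -28543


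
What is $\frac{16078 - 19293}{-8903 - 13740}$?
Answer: $\frac{3215}{22643} \approx 0.14199$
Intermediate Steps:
$\frac{16078 - 19293}{-8903 - 13740} = - \frac{3215}{-22643} = \left(-3215\right) \left(- \frac{1}{22643}\right) = \frac{3215}{22643}$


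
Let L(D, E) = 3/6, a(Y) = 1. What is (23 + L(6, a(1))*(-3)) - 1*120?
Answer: -197/2 ≈ -98.500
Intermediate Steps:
L(D, E) = 1/2 (L(D, E) = 3*(1/6) = 1/2)
(23 + L(6, a(1))*(-3)) - 1*120 = (23 + (1/2)*(-3)) - 1*120 = (23 - 3/2) - 120 = 43/2 - 120 = -197/2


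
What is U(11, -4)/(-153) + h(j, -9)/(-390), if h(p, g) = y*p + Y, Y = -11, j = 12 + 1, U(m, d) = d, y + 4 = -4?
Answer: 1277/3978 ≈ 0.32102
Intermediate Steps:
y = -8 (y = -4 - 4 = -8)
j = 13
h(p, g) = -11 - 8*p (h(p, g) = -8*p - 11 = -11 - 8*p)
U(11, -4)/(-153) + h(j, -9)/(-390) = -4/(-153) + (-11 - 8*13)/(-390) = -4*(-1/153) + (-11 - 104)*(-1/390) = 4/153 - 115*(-1/390) = 4/153 + 23/78 = 1277/3978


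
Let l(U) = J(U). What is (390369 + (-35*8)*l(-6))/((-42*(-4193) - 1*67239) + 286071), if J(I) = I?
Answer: 43561/43882 ≈ 0.99269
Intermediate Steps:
l(U) = U
(390369 + (-35*8)*l(-6))/((-42*(-4193) - 1*67239) + 286071) = (390369 - 35*8*(-6))/((-42*(-4193) - 1*67239) + 286071) = (390369 - 280*(-6))/((176106 - 67239) + 286071) = (390369 + 1680)/(108867 + 286071) = 392049/394938 = 392049*(1/394938) = 43561/43882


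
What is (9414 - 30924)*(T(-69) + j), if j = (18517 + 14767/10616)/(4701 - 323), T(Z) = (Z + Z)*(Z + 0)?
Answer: -4761766978060725/23238424 ≈ -2.0491e+8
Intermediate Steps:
T(Z) = 2*Z**2 (T(Z) = (2*Z)*Z = 2*Z**2)
j = 196591239/46476848 (j = (18517 + 14767*(1/10616))/4378 = (18517 + 14767/10616)*(1/4378) = (196591239/10616)*(1/4378) = 196591239/46476848 ≈ 4.2299)
(9414 - 30924)*(T(-69) + j) = (9414 - 30924)*(2*(-69)**2 + 196591239/46476848) = -21510*(2*4761 + 196591239/46476848) = -21510*(9522 + 196591239/46476848) = -21510*442749137895/46476848 = -4761766978060725/23238424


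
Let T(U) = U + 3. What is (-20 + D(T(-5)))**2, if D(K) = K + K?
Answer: 576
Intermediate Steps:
T(U) = 3 + U
D(K) = 2*K
(-20 + D(T(-5)))**2 = (-20 + 2*(3 - 5))**2 = (-20 + 2*(-2))**2 = (-20 - 4)**2 = (-24)**2 = 576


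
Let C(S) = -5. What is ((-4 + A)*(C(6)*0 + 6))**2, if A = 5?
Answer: 36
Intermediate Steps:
((-4 + A)*(C(6)*0 + 6))**2 = ((-4 + 5)*(-5*0 + 6))**2 = (1*(0 + 6))**2 = (1*6)**2 = 6**2 = 36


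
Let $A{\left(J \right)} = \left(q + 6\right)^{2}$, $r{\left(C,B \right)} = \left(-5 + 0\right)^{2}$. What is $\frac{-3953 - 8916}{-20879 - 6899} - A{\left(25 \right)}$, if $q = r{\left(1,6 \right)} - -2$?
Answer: $- \frac{1778669}{1634} \approx -1088.5$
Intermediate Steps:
$r{\left(C,B \right)} = 25$ ($r{\left(C,B \right)} = \left(-5\right)^{2} = 25$)
$q = 27$ ($q = 25 - -2 = 25 + 2 = 27$)
$A{\left(J \right)} = 1089$ ($A{\left(J \right)} = \left(27 + 6\right)^{2} = 33^{2} = 1089$)
$\frac{-3953 - 8916}{-20879 - 6899} - A{\left(25 \right)} = \frac{-3953 - 8916}{-20879 - 6899} - 1089 = - \frac{12869}{-27778} - 1089 = \left(-12869\right) \left(- \frac{1}{27778}\right) - 1089 = \frac{757}{1634} - 1089 = - \frac{1778669}{1634}$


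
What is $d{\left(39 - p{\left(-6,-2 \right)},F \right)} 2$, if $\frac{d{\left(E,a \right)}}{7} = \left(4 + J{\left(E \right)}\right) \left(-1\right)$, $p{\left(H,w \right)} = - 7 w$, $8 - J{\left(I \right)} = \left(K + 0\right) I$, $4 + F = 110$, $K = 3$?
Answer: $882$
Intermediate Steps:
$F = 106$ ($F = -4 + 110 = 106$)
$J{\left(I \right)} = 8 - 3 I$ ($J{\left(I \right)} = 8 - \left(3 + 0\right) I = 8 - 3 I$)
$d{\left(E,a \right)} = -84 + 21 E$ ($d{\left(E,a \right)} = 7 \left(4 - \left(-8 + 3 E\right)\right) \left(-1\right) = 7 \left(12 - 3 E\right) \left(-1\right) = 7 \left(-12 + 3 E\right) = -84 + 21 E$)
$d{\left(39 - p{\left(-6,-2 \right)},F \right)} 2 = \left(-84 + 21 \left(39 - \left(-7\right) \left(-2\right)\right)\right) 2 = \left(-84 + 21 \left(39 - 14\right)\right) 2 = \left(-84 + 21 \cdot 25\right) 2 = \left(-84 + 525\right) 2 = 441 \cdot 2 = 882$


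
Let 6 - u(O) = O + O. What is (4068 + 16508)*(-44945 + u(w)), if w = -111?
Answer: -920096992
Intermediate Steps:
u(O) = 6 - 2*O (u(O) = 6 - (O + O) = 6 - 2*O)
(4068 + 16508)*(-44945 + u(w)) = (4068 + 16508)*(-44945 + (6 - 2*(-111))) = 20576*(-44945 + (6 + 222)) = 20576*(-44945 + 228) = 20576*(-44717) = -920096992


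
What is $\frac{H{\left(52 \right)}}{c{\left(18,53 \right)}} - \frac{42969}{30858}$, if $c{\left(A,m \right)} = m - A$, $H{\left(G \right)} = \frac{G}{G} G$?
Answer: $\frac{33567}{360010} \approx 0.093239$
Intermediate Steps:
$H{\left(G \right)} = G$ ($H{\left(G \right)} = 1 G = G$)
$\frac{H{\left(52 \right)}}{c{\left(18,53 \right)}} - \frac{42969}{30858} = \frac{52}{53 - 18} - \frac{42969}{30858} = \frac{52}{53 - 18} - \frac{14323}{10286} = \frac{52}{35} - \frac{14323}{10286} = \frac{33567}{360010}$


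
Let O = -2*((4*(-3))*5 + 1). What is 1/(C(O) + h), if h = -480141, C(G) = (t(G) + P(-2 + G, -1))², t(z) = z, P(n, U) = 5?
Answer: -1/465012 ≈ -2.1505e-6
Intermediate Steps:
O = 118 (O = -2*(-12*5 + 1) = -2*(-60 + 1) = -2*(-59) = 118)
C(G) = (5 + G)² (C(G) = (G + 5)² = (5 + G)²)
1/(C(O) + h) = 1/((5 + 118)² - 480141) = 1/(123² - 480141) = 1/(15129 - 480141) = 1/(-465012) = -1/465012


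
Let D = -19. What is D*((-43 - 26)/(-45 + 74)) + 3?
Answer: 1398/29 ≈ 48.207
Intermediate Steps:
D*((-43 - 26)/(-45 + 74)) + 3 = -19*(-43 - 26)/(-45 + 74) + 3 = -(-1311)/29 + 3 = -19*(-69/29) + 3 = 1311/29 + 3 = 1398/29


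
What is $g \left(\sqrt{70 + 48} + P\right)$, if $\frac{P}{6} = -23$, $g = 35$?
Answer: $-4830 + 35 \sqrt{118} \approx -4449.8$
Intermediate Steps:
$P = -138$ ($P = 6 \left(-23\right) = -138$)
$g \left(\sqrt{70 + 48} + P\right) = 35 \left(\sqrt{70 + 48} - 138\right) = 35 \left(\sqrt{118} - 138\right) = 35 \left(-138 + \sqrt{118}\right) = -4830 + 35 \sqrt{118}$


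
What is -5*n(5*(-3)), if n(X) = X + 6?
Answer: 45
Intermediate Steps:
n(X) = 6 + X
-5*n(5*(-3)) = -5*(6 + 5*(-3)) = -5*(6 - 15) = -5*(-9) = 45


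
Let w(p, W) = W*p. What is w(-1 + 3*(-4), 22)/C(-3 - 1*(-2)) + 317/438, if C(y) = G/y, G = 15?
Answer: 14447/730 ≈ 19.790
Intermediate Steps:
C(y) = 15/y
w(-1 + 3*(-4), 22)/C(-3 - 1*(-2)) + 317/438 = (22*(-1 + 3*(-4)))/((15/(-3 - 1*(-2)))) + 317/438 = (22*(-1 - 12))/((15/(-3 + 2))) + 317*(1/438) = (22*(-13))/((15/(-1))) + 317/438 = -286/(15*(-1)) + 317/438 = -286/(-15) + 317/438 = -286*(-1/15) + 317/438 = 286/15 + 317/438 = 14447/730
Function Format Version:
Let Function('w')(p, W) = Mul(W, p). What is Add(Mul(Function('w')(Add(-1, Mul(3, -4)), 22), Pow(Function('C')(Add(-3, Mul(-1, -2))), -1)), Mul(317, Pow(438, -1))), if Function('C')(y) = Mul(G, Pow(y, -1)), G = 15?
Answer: Rational(14447, 730) ≈ 19.790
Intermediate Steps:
Function('C')(y) = Mul(15, Pow(y, -1))
Add(Mul(Function('w')(Add(-1, Mul(3, -4)), 22), Pow(Function('C')(Add(-3, Mul(-1, -2))), -1)), Mul(317, Pow(438, -1))) = Add(Mul(Mul(22, Add(-1, Mul(3, -4))), Pow(Mul(15, Pow(Add(-3, Mul(-1, -2)), -1)), -1)), Mul(317, Pow(438, -1))) = Add(Mul(Mul(22, Add(-1, -12)), Pow(Mul(15, Pow(Add(-3, 2), -1)), -1)), Mul(317, Rational(1, 438))) = Add(Mul(Mul(22, -13), Pow(Mul(15, Pow(-1, -1)), -1)), Rational(317, 438)) = Add(Mul(-286, Pow(Mul(15, -1), -1)), Rational(317, 438)) = Add(Mul(-286, Pow(-15, -1)), Rational(317, 438)) = Add(Mul(-286, Rational(-1, 15)), Rational(317, 438)) = Add(Rational(286, 15), Rational(317, 438)) = Rational(14447, 730)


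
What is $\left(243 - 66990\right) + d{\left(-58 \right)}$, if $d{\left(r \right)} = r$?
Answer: $-66805$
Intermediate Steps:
$\left(243 - 66990\right) + d{\left(-58 \right)} = \left(243 - 66990\right) - 58 = -66747 - 58 = -66805$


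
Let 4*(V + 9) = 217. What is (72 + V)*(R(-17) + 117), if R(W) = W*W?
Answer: 95207/2 ≈ 47604.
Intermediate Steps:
V = 181/4 (V = -9 + (¼)*217 = -9 + 217/4 = 181/4 ≈ 45.250)
R(W) = W²
(72 + V)*(R(-17) + 117) = (72 + 181/4)*((-17)² + 117) = 469*(289 + 117)/4 = (469/4)*406 = 95207/2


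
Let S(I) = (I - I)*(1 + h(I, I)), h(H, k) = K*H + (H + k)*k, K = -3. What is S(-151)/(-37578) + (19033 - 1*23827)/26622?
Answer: -47/261 ≈ -0.18008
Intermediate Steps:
h(H, k) = -3*H + k*(H + k) (h(H, k) = -3*H + (H + k)*k = -3*H + k*(H + k))
S(I) = 0 (S(I) = (I - I)*(1 + (I**2 - 3*I + I*I)) = 0*(1 + (I**2 - 3*I + I**2)) = 0*(1 + (-3*I + 2*I**2)) = 0*(1 - 3*I + 2*I**2) = 0)
S(-151)/(-37578) + (19033 - 1*23827)/26622 = 0/(-37578) + (19033 - 1*23827)/26622 = 0*(-1/37578) + (19033 - 23827)*(1/26622) = 0 - 4794*1/26622 = 0 - 47/261 = -47/261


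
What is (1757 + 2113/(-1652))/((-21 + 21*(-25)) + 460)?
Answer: -2900451/142072 ≈ -20.415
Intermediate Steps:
(1757 + 2113/(-1652))/((-21 + 21*(-25)) + 460) = (1757 + 2113*(-1/1652))/((-21 - 525) + 460) = (1757 - 2113/1652)/(-546 + 460) = (2900451/1652)/(-86) = (2900451/1652)*(-1/86) = -2900451/142072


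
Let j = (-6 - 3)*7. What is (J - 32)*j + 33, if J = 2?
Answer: 1923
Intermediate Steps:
j = -63 (j = -9*7 = -63)
(J - 32)*j + 33 = (2 - 32)*(-63) + 33 = -30*(-63) + 33 = 1890 + 33 = 1923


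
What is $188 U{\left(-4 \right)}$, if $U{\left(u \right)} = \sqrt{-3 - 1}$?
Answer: $376 i \approx 376.0 i$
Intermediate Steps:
$U{\left(u \right)} = 2 i$ ($U{\left(u \right)} = \sqrt{-4} = 2 i$)
$188 U{\left(-4 \right)} = 188 \cdot 2 i = 376 i$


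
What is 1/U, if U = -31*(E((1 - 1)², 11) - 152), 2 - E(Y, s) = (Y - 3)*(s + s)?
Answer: 1/2604 ≈ 0.00038402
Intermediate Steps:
E(Y, s) = 2 - 2*s*(-3 + Y) (E(Y, s) = 2 - (Y - 3)*(s + s) = 2 - (-3 + Y)*2*s = 2 - 2*s*(-3 + Y))
U = 2604 (U = -31*((2 + 6*11 - 2*(1 - 1)²*11) - 152) = -31*((2 + 66 - 2*0²*11) - 152) = -31*((2 + 66 - 2*0*11) - 152) = -31*((2 + 66 + 0) - 152) = -31*(68 - 152) = -31*(-84) = 2604)
1/U = 1/2604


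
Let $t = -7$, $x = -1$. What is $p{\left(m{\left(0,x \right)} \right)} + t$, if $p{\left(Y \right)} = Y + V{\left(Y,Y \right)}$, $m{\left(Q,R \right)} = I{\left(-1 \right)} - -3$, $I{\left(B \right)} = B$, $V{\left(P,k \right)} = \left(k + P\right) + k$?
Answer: $1$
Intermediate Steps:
$V{\left(P,k \right)} = P + 2 k$ ($V{\left(P,k \right)} = \left(P + k\right) + k = P + 2 k$)
$m{\left(Q,R \right)} = 2$ ($m{\left(Q,R \right)} = -1 - -3 = -1 + 3 = 2$)
$p{\left(Y \right)} = 4 Y$ ($p{\left(Y \right)} = Y + \left(Y + 2 Y\right) = Y + 3 Y = 4 Y$)
$p{\left(m{\left(0,x \right)} \right)} + t = 4 \cdot 2 - 7 = 8 - 7 = 1$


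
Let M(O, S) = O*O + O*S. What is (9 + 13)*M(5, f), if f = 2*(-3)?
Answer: -110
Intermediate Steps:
f = -6
M(O, S) = O² + O*S
(9 + 13)*M(5, f) = (9 + 13)*(5*(5 - 6)) = 22*(5*(-1)) = 22*(-5) = -110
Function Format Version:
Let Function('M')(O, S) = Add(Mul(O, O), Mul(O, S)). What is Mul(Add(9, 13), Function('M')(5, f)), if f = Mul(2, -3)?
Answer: -110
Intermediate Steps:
f = -6
Function('M')(O, S) = Add(Pow(O, 2), Mul(O, S))
Mul(Add(9, 13), Function('M')(5, f)) = Mul(Add(9, 13), Mul(5, Add(5, -6))) = Mul(22, Mul(5, -1)) = Mul(22, -5) = -110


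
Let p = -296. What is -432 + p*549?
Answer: -162936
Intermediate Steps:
-432 + p*549 = -432 - 296*549 = -432 - 162504 = -162936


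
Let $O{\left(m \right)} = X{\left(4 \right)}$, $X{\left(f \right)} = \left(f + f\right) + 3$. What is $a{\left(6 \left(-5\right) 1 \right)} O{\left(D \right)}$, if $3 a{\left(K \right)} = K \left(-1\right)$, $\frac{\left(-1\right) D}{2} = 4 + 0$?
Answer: $110$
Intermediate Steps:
$D = -8$ ($D = - 2 \left(4 + 0\right) = \left(-2\right) 4 = -8$)
$X{\left(f \right)} = 3 + 2 f$ ($X{\left(f \right)} = 2 f + 3 = 3 + 2 f$)
$O{\left(m \right)} = 11$ ($O{\left(m \right)} = 3 + 2 \cdot 4 = 3 + 8 = 11$)
$a{\left(K \right)} = - \frac{K}{3}$ ($a{\left(K \right)} = \frac{K \left(-1\right)}{3} = \frac{\left(-1\right) K}{3} = - \frac{K}{3}$)
$a{\left(6 \left(-5\right) 1 \right)} O{\left(D \right)} = - \frac{6 \left(-5\right) 1}{3} \cdot 11 = - \frac{\left(-30\right) 1}{3} \cdot 11 = \left(- \frac{1}{3}\right) \left(-30\right) 11 = 10 \cdot 11 = 110$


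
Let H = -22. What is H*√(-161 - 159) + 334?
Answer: 334 - 176*I*√5 ≈ 334.0 - 393.55*I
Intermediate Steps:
H*√(-161 - 159) + 334 = -22*√(-161 - 159) + 334 = -176*I*√5 + 334 = 334 - 176*I*√5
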